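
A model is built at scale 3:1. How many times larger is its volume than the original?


Linear scale factor k = 3
Rule: under a linear scaling by k, volumes scale by k^3.
k^3 = 3 * 3 * 3
k^3 = 9 * 3
k^3 = 27
Volume scales by a factor of 27.
27 (dimensionless)


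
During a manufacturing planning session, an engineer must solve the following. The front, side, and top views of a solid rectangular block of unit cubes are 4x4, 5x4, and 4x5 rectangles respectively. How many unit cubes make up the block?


Orthographic views of a solid rectangular block:
Front view 4 x 4 -> length = 4, height = 4
Side view 5 x 4 -> width = 5, height = 4 (consistent)
Top view 4 x 5 -> confirms length = 4, width = 5
The block is 4 x 5 x 4.
Total unit cubes = 4 * 5 * 4 = 80
80 unit cubes


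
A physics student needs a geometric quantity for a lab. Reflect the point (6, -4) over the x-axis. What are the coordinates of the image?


Transformation: reflection
Original point: (6, -4)
Rule for reflection over the x-axis: (x, y) -> (x, -y)
Apply: (6, -4) -> (6, 4)
(6, 4)


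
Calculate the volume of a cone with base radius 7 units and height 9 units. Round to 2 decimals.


Shape: cone
Radius r = 7 units, Height h = 9 units
Formula: V = (1/3) * pi * r^2 * h
r^2 = 49
pi * r^2 * h = pi * 49 * 9 = 441 * pi
V = 441 * pi / 3
V = 461.81
461.81 units^3


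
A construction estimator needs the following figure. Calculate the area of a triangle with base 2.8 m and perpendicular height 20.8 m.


Shape: triangle
Base b = 2.8 m, Height h = 20.8 m
Formula: A = (1/2) * b * h
A = 0.5 * 2.8 * 20.8
A = 0.5 * 58.24
A = 29.12
29.12 m^2


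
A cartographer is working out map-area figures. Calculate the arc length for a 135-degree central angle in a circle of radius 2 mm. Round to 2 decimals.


Shape: circular arc
Radius r = 2 mm, Angle = 135 degrees
Formula: L = (angle/360) * 2 * pi * r
2 * pi * r = 4 * pi
L = (135/360) * 4 * pi
L = 1.5 * pi
L = 4.71
4.71 mm


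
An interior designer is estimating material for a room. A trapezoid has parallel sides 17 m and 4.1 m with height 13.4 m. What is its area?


Shape: trapezoid
Parallel sides a = 17 m, b = 4.1 m; Height h = 13.4 m
Formula: A = (a + b) * h / 2
a + b = 17 + 4.1 = 21.1
A = 21.1 * 13.4 / 2
A = 282.74 / 2
A = 141.37
141.37 m^2


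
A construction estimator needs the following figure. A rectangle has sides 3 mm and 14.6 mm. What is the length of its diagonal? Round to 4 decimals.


Shape: rectangle (diagonal via Pythagoras)
Sides: 3 mm and 14.6 mm
Formula: d = sqrt(l^2 + w^2)
l^2 = 9, w^2 = 213.16
l^2 + w^2 = 222.16
d = sqrt(222.16)
d = 14.905
14.905 mm


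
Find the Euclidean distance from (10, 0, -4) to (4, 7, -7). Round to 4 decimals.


3D distance between two points
P1 = (10, 0, -4), P2 = (4, 7, -7)
Formula: d = sqrt((x2-x1)^2 + (y2-y1)^2 + (z2-z1)^2)
dx = 4 - 10 = -6
dy = 7 - 0 = 7
dz = -7 - -4 = -3
dx^2 + dy^2 + dz^2 = 36 + 49 + 9 = 94
d = sqrt(94)
d = 9.6954
9.6954 units


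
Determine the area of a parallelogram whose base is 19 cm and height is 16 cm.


Shape: parallelogram
Base b = 19 cm, Height h = 16 cm
Formula: A = b * h
A = 19 * 16
A = 304
304 cm^2


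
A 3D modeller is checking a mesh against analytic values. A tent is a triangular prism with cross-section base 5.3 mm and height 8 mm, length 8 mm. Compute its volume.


Shape: triangular prism
Triangle base = 5.3 mm, triangle height = 8 mm, prism length L = 8 mm
Formula: V = (1/2 * b * h_tri) * L
Cross-section area = 0.5 * 5.3 * 8 = 21.2
V = 21.2 * 8
V = 169.6
169.6 mm^3


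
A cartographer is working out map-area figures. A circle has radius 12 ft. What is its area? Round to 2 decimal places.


Shape: circle
Radius r = 12 ft
Formula: A = pi * r^2
r^2 = 12^2 = 144
A = pi * 144
A = 452.39
452.39 ft^2


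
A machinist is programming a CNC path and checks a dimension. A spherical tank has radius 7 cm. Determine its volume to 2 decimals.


Shape: sphere
Radius r = 7 cm
Formula: V = (4/3) * pi * r^3
r^3 = 343
(4/3) * 343 = 457.333333
V = 457.333333 * pi
V = 1436.76
1436.76 cm^3


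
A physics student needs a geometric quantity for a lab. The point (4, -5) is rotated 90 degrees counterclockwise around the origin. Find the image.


Transformation: rotation about the origin
Original point: (4, -5)
Rule for 90 deg counterclockwise: (x, y) -> (-y, x)
Apply: (4, -5) -> (5, 4)
(5, 4)


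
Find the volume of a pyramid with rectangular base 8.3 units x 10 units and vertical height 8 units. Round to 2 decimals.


Shape: rectangular pyramid
Base: 8.3 units x 10 units, Height h = 8 units
Formula: V = (1/3) * base_area * h
base_area = 8.3 * 10 = 83
base_area * h = 83 * 8 = 664
V = 664 / 3
V = 221.33
221.33 units^3


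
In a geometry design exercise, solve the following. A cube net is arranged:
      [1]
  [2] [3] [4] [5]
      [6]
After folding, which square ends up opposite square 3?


Net: cross layout. Take square 3 as the base (bottom).
Fold the four squares in the horizontal row up around 3: 2 -> left, 4 -> right, 5 wraps to the top.
Fold 1 and 6 up from 3: 1 -> back, 6 -> front.
Opposite pairs are therefore: (1, 6), (2, 4), (3, 5).
Face 3 is opposite face 5.
face 5


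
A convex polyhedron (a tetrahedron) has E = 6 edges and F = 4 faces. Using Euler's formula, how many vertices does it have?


Polyhedron: tetrahedron
Euler's formula for convex polyhedra: V - E + F = 2
Given: E = 6 edges and F = 4 faces
Solve for V:
V = 2 + E - F = 2 + 6 - 4 = 4
4 vertices


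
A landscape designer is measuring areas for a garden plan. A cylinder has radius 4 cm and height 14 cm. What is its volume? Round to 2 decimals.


Shape: cylinder
Radius r = 4 cm, Height h = 14 cm
Formula: V = pi * r^2 * h
r^2 = 16
V = pi * 16 * 14
V = 224 * pi
V = 703.72
703.72 cm^3


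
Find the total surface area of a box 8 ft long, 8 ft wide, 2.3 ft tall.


Shape: rectangular prism
l = 8 ft, w = 8 ft, h = 2.3 ft
Formula: SA = 2(lw + lh + wh)
lw = 64, lh = 18.4, wh = 18.4
lw + lh + wh = 100.8
SA = 2 * 100.8
SA = 201.6
201.6 ft^2


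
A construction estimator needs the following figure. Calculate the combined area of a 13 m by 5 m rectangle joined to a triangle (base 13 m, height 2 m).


Composite shape: rectangle + triangle
Rectangle area = 13 * 5 = 65
Triangle area = 0.5 * 13 * 2 = 13
Total = 65 + 13
Total = 78
78 m^2


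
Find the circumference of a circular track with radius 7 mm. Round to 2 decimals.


Shape: circle
Radius r = 7 mm
Formula: C = 2 * pi * r
C = 2 * pi * 7
C = 14 * pi
C = 43.98
43.98 mm


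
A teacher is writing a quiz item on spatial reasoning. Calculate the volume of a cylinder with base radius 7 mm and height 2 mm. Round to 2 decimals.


Shape: cylinder
Radius r = 7 mm, Height h = 2 mm
Formula: V = pi * r^2 * h
r^2 = 49
V = pi * 49 * 2
V = 98 * pi
V = 307.88
307.88 mm^3


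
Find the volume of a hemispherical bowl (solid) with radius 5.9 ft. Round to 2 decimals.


Shape: hemisphere (half of a sphere)
Radius r = 5.9 ft
Formula: V = (1/2) * (4/3) * pi * r^3 = (2/3) * pi * r^3
r^3 = 205.379
(2/3) * 205.379 = 136.919333
V = 136.919333 * pi
V = 430.14
430.14 ft^3


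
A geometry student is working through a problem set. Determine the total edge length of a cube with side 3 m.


Shape: cube
Side s = 3 m
A cube has 12 edges, all equal.
Formula: total edge length = 12 * s
Total = 12 * 3
Total = 36
36 m


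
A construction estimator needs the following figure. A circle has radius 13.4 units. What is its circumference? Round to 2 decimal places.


Shape: circle
Radius r = 13.4 units
Formula: C = 2 * pi * r
C = 2 * pi * 13.4
C = 26.8 * pi
C = 84.19
84.19 units


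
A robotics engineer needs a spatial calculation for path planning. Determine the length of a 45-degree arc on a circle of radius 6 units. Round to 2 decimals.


Shape: circular arc
Radius r = 6 units, Angle = 45 degrees
Formula: L = (angle/360) * 2 * pi * r
2 * pi * r = 12 * pi
L = (45/360) * 12 * pi
L = 1.5 * pi
L = 4.71
4.71 units


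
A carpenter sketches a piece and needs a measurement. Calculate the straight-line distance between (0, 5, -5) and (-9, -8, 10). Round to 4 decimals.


3D distance between two points
P1 = (0, 5, -5), P2 = (-9, -8, 10)
Formula: d = sqrt((x2-x1)^2 + (y2-y1)^2 + (z2-z1)^2)
dx = -9 - 0 = -9
dy = -8 - 5 = -13
dz = 10 - -5 = 15
dx^2 + dy^2 + dz^2 = 81 + 169 + 225 = 475
d = sqrt(475)
d = 21.7945
21.7945 units


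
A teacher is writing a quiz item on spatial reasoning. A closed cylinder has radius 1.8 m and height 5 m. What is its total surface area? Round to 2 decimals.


Shape: closed cylinder
Radius r = 1.8 m, Height h = 5 m
Formula: SA = 2*pi*r^2 + 2*pi*r*h = 2*pi*r*(r + h)
r + h = 6.8
2 * r * (r + h) = 2 * 1.8 * 6.8 = 24.48
SA = 24.48 * pi
SA = 76.91
76.91 m^2


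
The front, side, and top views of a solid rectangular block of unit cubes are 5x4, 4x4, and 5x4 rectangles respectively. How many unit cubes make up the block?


Orthographic views of a solid rectangular block:
Front view 5 x 4 -> length = 5, height = 4
Side view 4 x 4 -> width = 4, height = 4 (consistent)
Top view 5 x 4 -> confirms length = 5, width = 4
The block is 5 x 4 x 4.
Total unit cubes = 5 * 4 * 4 = 80
80 unit cubes


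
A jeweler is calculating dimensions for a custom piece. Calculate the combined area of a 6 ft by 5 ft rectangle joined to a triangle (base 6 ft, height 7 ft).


Composite shape: rectangle + triangle
Rectangle area = 6 * 5 = 30
Triangle area = 0.5 * 6 * 7 = 21
Total = 30 + 21
Total = 51
51 ft^2


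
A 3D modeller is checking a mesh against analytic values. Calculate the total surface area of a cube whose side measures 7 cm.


Shape: cube
Side s = 7 cm
A cube has 6 square faces.
Formula: SA = 6 * s^2
s^2 = 49
SA = 6 * 49
SA = 294
294 cm^2


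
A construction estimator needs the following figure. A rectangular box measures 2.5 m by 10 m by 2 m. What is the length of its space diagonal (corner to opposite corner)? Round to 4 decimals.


Shape: rectangular box (space diagonal)
l = 2.5 m, w = 10 m, h = 2 m
Visualize: the diagonal of the base, then a right triangle with that diagonal and the height.
Formula: d = sqrt(l^2 + w^2 + h^2)
l^2 + w^2 + h^2 = 6.25 + 100 + 4 = 110.25
d = sqrt(110.25)
d = 10.5
10.5 m


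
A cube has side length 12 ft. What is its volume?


Shape: cube
Side s = 12 ft
Formula: V = s^3
V = 12 * 12 * 12
V = 144 * 12
V = 1728
1728 ft^3


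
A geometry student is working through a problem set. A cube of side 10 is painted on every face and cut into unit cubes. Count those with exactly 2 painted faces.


Large cube: 10 x 10 x 10, cut into unit cubes.
n = 10, so n - 2 = 8
Cubes with 2 painted faces lie along the edges, excluding corners.
A cube has 12 edges; each contributes (n - 2) = 8 such cubes.
Count = 12 * 8 = 96
96 unit cubes


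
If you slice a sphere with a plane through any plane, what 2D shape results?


Solid: sphere
Cutting plane: through any plane
Visualize the intersection of the plane with the solid's surface.
The boundary of the cut region is a circle.
circle


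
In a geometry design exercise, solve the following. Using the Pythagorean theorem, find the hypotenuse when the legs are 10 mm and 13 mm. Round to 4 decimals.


Shape: right triangle
Legs a = 10 mm, b = 13 mm
Formula: c = sqrt(a^2 + b^2)
a^2 = 100, b^2 = 169
a^2 + b^2 = 269
c = sqrt(269)
c = 16.4012
16.4012 mm


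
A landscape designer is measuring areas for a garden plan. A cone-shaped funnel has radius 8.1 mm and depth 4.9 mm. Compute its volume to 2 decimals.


Shape: cone
Radius r = 8.1 mm, Height h = 4.9 mm
Formula: V = (1/3) * pi * r^2 * h
r^2 = 65.61
pi * r^2 * h = pi * 65.61 * 4.9 = 321.489 * pi
V = 321.489 * pi / 3
V = 336.66
336.66 mm^3


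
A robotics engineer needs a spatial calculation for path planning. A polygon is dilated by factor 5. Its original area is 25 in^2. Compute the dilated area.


Linear scale factor k = 5
Original area = 25 in^2
Rule: under a linear scaling by k, areas scale by k^2.
k^2 = 5^2 = 25
New area = 25 * 25
New area = 625
625 in^2


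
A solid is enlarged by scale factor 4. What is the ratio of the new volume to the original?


Linear scale factor k = 4
Rule: under a linear scaling by k, volumes scale by k^3.
k^3 = 4 * 4 * 4
k^3 = 16 * 4
k^3 = 64
Volume scales by a factor of 64.
64 (dimensionless)


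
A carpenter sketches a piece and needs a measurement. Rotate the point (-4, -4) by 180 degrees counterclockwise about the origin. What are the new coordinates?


Transformation: rotation about the origin
Original point: (-4, -4)
Rule for 180 deg: (x, y) -> (-x, -y)
Apply: (-4, -4) -> (4, 4)
(4, 4)


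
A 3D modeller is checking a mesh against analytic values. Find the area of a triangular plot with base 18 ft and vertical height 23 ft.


Shape: triangle
Base b = 18 ft, Height h = 23 ft
Formula: A = (1/2) * b * h
A = 0.5 * 18 * 23
A = 0.5 * 414
A = 207
207 ft^2


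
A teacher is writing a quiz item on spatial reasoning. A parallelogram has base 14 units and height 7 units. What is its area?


Shape: parallelogram
Base b = 14 units, Height h = 7 units
Formula: A = b * h
A = 14 * 7
A = 98
98 units^2


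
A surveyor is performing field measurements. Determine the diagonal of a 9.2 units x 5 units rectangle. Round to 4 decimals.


Shape: rectangle (diagonal via Pythagoras)
Sides: 9.2 units and 5 units
Formula: d = sqrt(l^2 + w^2)
l^2 = 84.64, w^2 = 25
l^2 + w^2 = 109.64
d = sqrt(109.64)
d = 10.4709
10.4709 units


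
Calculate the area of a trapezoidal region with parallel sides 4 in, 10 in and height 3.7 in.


Shape: trapezoid
Parallel sides a = 4 in, b = 10 in; Height h = 3.7 in
Formula: A = (a + b) * h / 2
a + b = 4 + 10 = 14
A = 14 * 3.7 / 2
A = 51.8 / 2
A = 25.9
25.9 in^2


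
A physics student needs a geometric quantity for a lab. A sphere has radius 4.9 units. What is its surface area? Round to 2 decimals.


Shape: sphere
Radius r = 4.9 units
Formula: SA = 4 * pi * r^2
r^2 = 24.01
SA = 4 * pi * 24.01
SA = 96.04 * pi
SA = 301.72
301.72 units^2


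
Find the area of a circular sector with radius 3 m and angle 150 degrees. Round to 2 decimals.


Shape: circular sector
Radius r = 3 m, Angle = 150 degrees
Formula: A = (angle/360) * pi * r^2
r^2 = 9
Fraction of circle = 150/360
A = (150/360) * pi * 9
A = 3.75 * pi
A = 11.78
11.78 m^2


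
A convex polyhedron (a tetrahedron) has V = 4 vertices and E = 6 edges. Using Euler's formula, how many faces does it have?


Polyhedron: tetrahedron
Euler's formula for convex polyhedra: V - E + F = 2
Given: V = 4 vertices and E = 6 edges
Solve for F:
F = 2 + E - V = 2 + 6 - 4 = 4
4 faces


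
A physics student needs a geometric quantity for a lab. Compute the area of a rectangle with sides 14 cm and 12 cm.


Shape: rectangle
Length l = 14 cm, Width w = 12 cm
Formula: A = l * w
A = 14 * 12
A = 168
168 cm^2


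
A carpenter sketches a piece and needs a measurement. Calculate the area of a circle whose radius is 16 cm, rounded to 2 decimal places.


Shape: circle
Radius r = 16 cm
Formula: A = pi * r^2
r^2 = 16^2 = 256
A = pi * 256
A = 804.25
804.25 cm^2


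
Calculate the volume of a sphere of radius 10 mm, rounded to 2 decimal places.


Shape: sphere
Radius r = 10 mm
Formula: V = (4/3) * pi * r^3
r^3 = 1000
(4/3) * 1000 = 1333.333333
V = 1333.333333 * pi
V = 4188.79
4188.79 mm^3


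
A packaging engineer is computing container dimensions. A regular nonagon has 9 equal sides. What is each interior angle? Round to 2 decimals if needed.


Shape: regular nonagon (9 sides)
Formula: interior angle = (n - 2) * 180 / n
(n - 2) = 7
(n - 2) * 180 = 1260
angle = 1260 / 9
angle = 140
140 degrees


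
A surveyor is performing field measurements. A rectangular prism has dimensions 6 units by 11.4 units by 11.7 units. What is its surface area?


Shape: rectangular prism
l = 6 units, w = 11.4 units, h = 11.7 units
Formula: SA = 2(lw + lh + wh)
lw = 68.4, lh = 70.2, wh = 133.38
lw + lh + wh = 271.98
SA = 2 * 271.98
SA = 543.96
543.96 units^2


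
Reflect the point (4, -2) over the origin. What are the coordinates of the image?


Transformation: reflection
Original point: (4, -2)
Rule for reflection through the origin: (x, y) -> (-x, -y)
Apply: (4, -2) -> (-4, 2)
(-4, 2)


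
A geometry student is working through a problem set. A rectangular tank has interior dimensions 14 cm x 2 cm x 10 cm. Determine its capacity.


Shape: rectangular prism
l = 14 cm, w = 2 cm, h = 10 cm
Formula: V = l * w * h
V = 14 * 2 * 10
V = 28 * 10
V = 280
280 cm^3


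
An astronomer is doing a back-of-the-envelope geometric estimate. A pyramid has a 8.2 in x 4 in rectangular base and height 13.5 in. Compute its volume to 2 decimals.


Shape: rectangular pyramid
Base: 8.2 in x 4 in, Height h = 13.5 in
Formula: V = (1/3) * base_area * h
base_area = 8.2 * 4 = 32.8
base_area * h = 32.8 * 13.5 = 442.8
V = 442.8 / 3
V = 147.6
147.6 in^3


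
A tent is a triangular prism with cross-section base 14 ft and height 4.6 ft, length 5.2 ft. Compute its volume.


Shape: triangular prism
Triangle base = 14 ft, triangle height = 4.6 ft, prism length L = 5.2 ft
Formula: V = (1/2 * b * h_tri) * L
Cross-section area = 0.5 * 14 * 4.6 = 32.2
V = 32.2 * 5.2
V = 167.44
167.44 ft^3


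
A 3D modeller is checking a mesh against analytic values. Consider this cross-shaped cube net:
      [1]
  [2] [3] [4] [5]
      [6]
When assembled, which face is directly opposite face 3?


Net: cross layout. Take square 3 as the base (bottom).
Fold the four squares in the horizontal row up around 3: 2 -> left, 4 -> right, 5 wraps to the top.
Fold 1 and 6 up from 3: 1 -> back, 6 -> front.
Opposite pairs are therefore: (1, 6), (2, 4), (3, 5).
Face 3 is opposite face 5.
face 5


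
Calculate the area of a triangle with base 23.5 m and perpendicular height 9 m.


Shape: triangle
Base b = 23.5 m, Height h = 9 m
Formula: A = (1/2) * b * h
A = 0.5 * 23.5 * 9
A = 0.5 * 211.5
A = 105.75
105.75 m^2


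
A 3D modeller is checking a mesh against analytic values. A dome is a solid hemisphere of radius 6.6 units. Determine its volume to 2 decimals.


Shape: hemisphere (half of a sphere)
Radius r = 6.6 units
Formula: V = (1/2) * (4/3) * pi * r^3 = (2/3) * pi * r^3
r^3 = 287.496
(2/3) * 287.496 = 191.664
V = 191.664 * pi
V = 602.13
602.13 units^3


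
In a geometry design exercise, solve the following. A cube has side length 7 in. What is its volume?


Shape: cube
Side s = 7 in
Formula: V = s^3
V = 7 * 7 * 7
V = 49 * 7
V = 343
343 in^3


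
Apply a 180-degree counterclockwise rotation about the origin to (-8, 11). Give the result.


Transformation: rotation about the origin
Original point: (-8, 11)
Rule for 180 deg: (x, y) -> (-x, -y)
Apply: (-8, 11) -> (8, -11)
(8, -11)


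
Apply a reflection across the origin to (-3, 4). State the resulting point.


Transformation: reflection
Original point: (-3, 4)
Rule for reflection through the origin: (x, y) -> (-x, -y)
Apply: (-3, 4) -> (3, -4)
(3, -4)


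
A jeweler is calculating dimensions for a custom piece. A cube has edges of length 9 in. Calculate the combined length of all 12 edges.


Shape: cube
Side s = 9 in
A cube has 12 edges, all equal.
Formula: total edge length = 12 * s
Total = 12 * 9
Total = 108
108 in


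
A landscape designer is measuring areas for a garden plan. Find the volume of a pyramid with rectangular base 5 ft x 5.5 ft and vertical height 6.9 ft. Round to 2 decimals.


Shape: rectangular pyramid
Base: 5 ft x 5.5 ft, Height h = 6.9 ft
Formula: V = (1/3) * base_area * h
base_area = 5 * 5.5 = 27.5
base_area * h = 27.5 * 6.9 = 189.75
V = 189.75 / 3
V = 63.25
63.25 ft^3


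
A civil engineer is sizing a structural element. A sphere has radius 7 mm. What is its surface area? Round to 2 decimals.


Shape: sphere
Radius r = 7 mm
Formula: SA = 4 * pi * r^2
r^2 = 49
SA = 4 * pi * 49
SA = 196 * pi
SA = 615.75
615.75 mm^2


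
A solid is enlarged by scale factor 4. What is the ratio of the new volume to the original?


Linear scale factor k = 4
Rule: under a linear scaling by k, volumes scale by k^3.
k^3 = 4 * 4 * 4
k^3 = 16 * 4
k^3 = 64
Volume scales by a factor of 64.
64 (dimensionless)


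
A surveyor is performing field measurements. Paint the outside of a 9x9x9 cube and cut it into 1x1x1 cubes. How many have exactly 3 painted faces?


Large cube: 9 x 9 x 9, cut into unit cubes.
Cubes with 3 painted faces are at the corners. A cube always has 8 corners.
Count = 8
8 unit cubes


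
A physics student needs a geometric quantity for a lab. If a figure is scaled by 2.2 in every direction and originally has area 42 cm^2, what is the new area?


Linear scale factor k = 2.2
Original area = 42 cm^2
Rule: under a linear scaling by k, areas scale by k^2.
k^2 = 2.2^2 = 4.84
New area = 42 * 4.84
New area = 203.28
203.28 cm^2


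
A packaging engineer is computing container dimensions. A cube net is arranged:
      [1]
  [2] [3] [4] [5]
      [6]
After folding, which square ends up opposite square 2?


Net: cross layout. Take square 3 as the base (bottom).
Fold the four squares in the horizontal row up around 3: 2 -> left, 4 -> right, 5 wraps to the top.
Fold 1 and 6 up from 3: 1 -> back, 6 -> front.
Opposite pairs are therefore: (1, 6), (2, 4), (3, 5).
Face 2 is opposite face 4.
face 4


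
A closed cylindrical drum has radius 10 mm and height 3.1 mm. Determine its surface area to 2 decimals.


Shape: closed cylinder
Radius r = 10 mm, Height h = 3.1 mm
Formula: SA = 2*pi*r^2 + 2*pi*r*h = 2*pi*r*(r + h)
r + h = 13.1
2 * r * (r + h) = 2 * 10 * 13.1 = 262
SA = 262 * pi
SA = 823.1
823.1 mm^2


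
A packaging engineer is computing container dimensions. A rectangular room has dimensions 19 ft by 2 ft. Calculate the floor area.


Shape: rectangle
Length l = 19 ft, Width w = 2 ft
Formula: A = l * w
A = 19 * 2
A = 38
38 ft^2


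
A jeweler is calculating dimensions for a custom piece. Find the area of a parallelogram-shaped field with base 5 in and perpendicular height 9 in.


Shape: parallelogram
Base b = 5 in, Height h = 9 in
Formula: A = b * h
A = 5 * 9
A = 45
45 in^2


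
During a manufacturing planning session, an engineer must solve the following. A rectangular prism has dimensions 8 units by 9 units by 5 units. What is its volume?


Shape: rectangular prism
l = 8 units, w = 9 units, h = 5 units
Formula: V = l * w * h
V = 8 * 9 * 5
V = 72 * 5
V = 360
360 units^3


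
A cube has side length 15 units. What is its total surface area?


Shape: cube
Side s = 15 units
A cube has 6 square faces.
Formula: SA = 6 * s^2
s^2 = 225
SA = 6 * 225
SA = 1350
1350 units^2


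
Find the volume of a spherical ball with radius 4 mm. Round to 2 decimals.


Shape: sphere
Radius r = 4 mm
Formula: V = (4/3) * pi * r^3
r^3 = 64
(4/3) * 64 = 85.333333
V = 85.333333 * pi
V = 268.08
268.08 mm^3


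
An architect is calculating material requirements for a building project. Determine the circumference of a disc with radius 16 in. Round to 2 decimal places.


Shape: circle
Radius r = 16 in
Formula: C = 2 * pi * r
C = 2 * pi * 16
C = 32 * pi
C = 100.53
100.53 in


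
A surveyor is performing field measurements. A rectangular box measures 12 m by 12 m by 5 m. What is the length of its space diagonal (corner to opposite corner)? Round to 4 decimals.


Shape: rectangular box (space diagonal)
l = 12 m, w = 12 m, h = 5 m
Visualize: the diagonal of the base, then a right triangle with that diagonal and the height.
Formula: d = sqrt(l^2 + w^2 + h^2)
l^2 + w^2 + h^2 = 144 + 144 + 25 = 313
d = sqrt(313)
d = 17.6918
17.6918 m


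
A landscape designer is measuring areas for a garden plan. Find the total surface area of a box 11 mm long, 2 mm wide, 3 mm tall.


Shape: rectangular prism
l = 11 mm, w = 2 mm, h = 3 mm
Formula: SA = 2(lw + lh + wh)
lw = 22, lh = 33, wh = 6
lw + lh + wh = 61
SA = 2 * 61
SA = 122
122 mm^2


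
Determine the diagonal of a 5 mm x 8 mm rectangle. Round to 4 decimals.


Shape: rectangle (diagonal via Pythagoras)
Sides: 5 mm and 8 mm
Formula: d = sqrt(l^2 + w^2)
l^2 = 25, w^2 = 64
l^2 + w^2 = 89
d = sqrt(89)
d = 9.434
9.434 mm


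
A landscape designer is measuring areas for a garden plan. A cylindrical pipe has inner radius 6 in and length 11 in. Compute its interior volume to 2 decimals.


Shape: cylinder
Radius r = 6 in, Height h = 11 in
Formula: V = pi * r^2 * h
r^2 = 36
V = pi * 36 * 11
V = 396 * pi
V = 1244.07
1244.07 in^3


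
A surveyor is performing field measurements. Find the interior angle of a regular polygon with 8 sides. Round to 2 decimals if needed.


Shape: regular octagon (8 sides)
Formula: interior angle = (n - 2) * 180 / n
(n - 2) = 6
(n - 2) * 180 = 1080
angle = 1080 / 8
angle = 135
135 degrees


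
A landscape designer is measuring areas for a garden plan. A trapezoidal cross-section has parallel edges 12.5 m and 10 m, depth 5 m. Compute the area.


Shape: trapezoid
Parallel sides a = 12.5 m, b = 10 m; Height h = 5 m
Formula: A = (a + b) * h / 2
a + b = 12.5 + 10 = 22.5
A = 22.5 * 5 / 2
A = 112.5 / 2
A = 56.25
56.25 m^2


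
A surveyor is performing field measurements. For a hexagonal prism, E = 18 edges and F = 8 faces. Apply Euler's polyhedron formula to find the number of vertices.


Polyhedron: hexagonal prism
Euler's formula for convex polyhedra: V - E + F = 2
Given: E = 18 edges and F = 8 faces
Solve for V:
V = 2 + E - F = 2 + 18 - 8 = 12
12 vertices


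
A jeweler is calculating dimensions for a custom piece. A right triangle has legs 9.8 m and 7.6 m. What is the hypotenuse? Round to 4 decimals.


Shape: right triangle
Legs a = 9.8 m, b = 7.6 m
Formula: c = sqrt(a^2 + b^2)
a^2 = 96.04, b^2 = 57.76
a^2 + b^2 = 153.8
c = sqrt(153.8)
c = 12.4016
12.4016 m


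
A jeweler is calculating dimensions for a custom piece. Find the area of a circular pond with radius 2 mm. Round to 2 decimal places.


Shape: circle
Radius r = 2 mm
Formula: A = pi * r^2
r^2 = 2^2 = 4
A = pi * 4
A = 12.57
12.57 mm^2


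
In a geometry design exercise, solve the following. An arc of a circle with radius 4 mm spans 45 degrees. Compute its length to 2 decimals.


Shape: circular arc
Radius r = 4 mm, Angle = 45 degrees
Formula: L = (angle/360) * 2 * pi * r
2 * pi * r = 8 * pi
L = (45/360) * 8 * pi
L = 1 * pi
L = 3.14
3.14 mm


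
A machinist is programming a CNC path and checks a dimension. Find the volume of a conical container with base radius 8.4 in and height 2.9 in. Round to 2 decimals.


Shape: cone
Radius r = 8.4 in, Height h = 2.9 in
Formula: V = (1/3) * pi * r^2 * h
r^2 = 70.56
pi * r^2 * h = pi * 70.56 * 2.9 = 204.624 * pi
V = 204.624 * pi / 3
V = 214.28
214.28 in^3


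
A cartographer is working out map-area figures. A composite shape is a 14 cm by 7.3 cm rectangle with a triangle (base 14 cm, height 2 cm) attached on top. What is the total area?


Composite shape: rectangle + triangle
Rectangle area = 14 * 7.3 = 102.2
Triangle area = 0.5 * 14 * 2 = 14
Total = 102.2 + 14
Total = 116.2
116.2 cm^2


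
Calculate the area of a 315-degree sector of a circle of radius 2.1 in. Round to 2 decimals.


Shape: circular sector
Radius r = 2.1 in, Angle = 315 degrees
Formula: A = (angle/360) * pi * r^2
r^2 = 4.41
Fraction of circle = 315/360
A = (315/360) * pi * 4.41
A = 3.85875 * pi
A = 12.12
12.12 in^2


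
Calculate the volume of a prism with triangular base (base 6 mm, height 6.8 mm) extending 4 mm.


Shape: triangular prism
Triangle base = 6 mm, triangle height = 6.8 mm, prism length L = 4 mm
Formula: V = (1/2 * b * h_tri) * L
Cross-section area = 0.5 * 6 * 6.8 = 20.4
V = 20.4 * 4
V = 81.6
81.6 mm^3


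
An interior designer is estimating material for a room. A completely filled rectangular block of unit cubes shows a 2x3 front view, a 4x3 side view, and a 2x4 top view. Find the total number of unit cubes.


Orthographic views of a solid rectangular block:
Front view 2 x 3 -> length = 2, height = 3
Side view 4 x 3 -> width = 4, height = 3 (consistent)
Top view 2 x 4 -> confirms length = 2, width = 4
The block is 2 x 4 x 3.
Total unit cubes = 2 * 4 * 3 = 24
24 unit cubes


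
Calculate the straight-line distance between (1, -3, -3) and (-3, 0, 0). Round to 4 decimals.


3D distance between two points
P1 = (1, -3, -3), P2 = (-3, 0, 0)
Formula: d = sqrt((x2-x1)^2 + (y2-y1)^2 + (z2-z1)^2)
dx = -3 - 1 = -4
dy = 0 - -3 = 3
dz = 0 - -3 = 3
dx^2 + dy^2 + dz^2 = 16 + 9 + 9 = 34
d = sqrt(34)
d = 5.831
5.831 units


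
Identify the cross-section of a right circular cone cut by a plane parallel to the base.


Solid: right circular cone
Cutting plane: parallel to the base
Visualize the intersection of the plane with the solid's surface.
The boundary of the cut region is a circle.
circle


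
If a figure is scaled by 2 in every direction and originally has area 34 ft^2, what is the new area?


Linear scale factor k = 2
Original area = 34 ft^2
Rule: under a linear scaling by k, areas scale by k^2.
k^2 = 2^2 = 4
New area = 34 * 4
New area = 136
136 ft^2


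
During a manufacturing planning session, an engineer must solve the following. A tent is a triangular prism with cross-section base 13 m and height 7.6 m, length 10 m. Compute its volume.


Shape: triangular prism
Triangle base = 13 m, triangle height = 7.6 m, prism length L = 10 m
Formula: V = (1/2 * b * h_tri) * L
Cross-section area = 0.5 * 13 * 7.6 = 49.4
V = 49.4 * 10
V = 494
494 m^3


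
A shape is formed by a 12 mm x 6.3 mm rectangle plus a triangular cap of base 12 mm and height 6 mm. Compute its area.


Composite shape: rectangle + triangle
Rectangle area = 12 * 6.3 = 75.6
Triangle area = 0.5 * 12 * 6 = 36
Total = 75.6 + 36
Total = 111.6
111.6 mm^2


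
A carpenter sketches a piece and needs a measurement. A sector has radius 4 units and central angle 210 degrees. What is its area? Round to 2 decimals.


Shape: circular sector
Radius r = 4 units, Angle = 210 degrees
Formula: A = (angle/360) * pi * r^2
r^2 = 16
Fraction of circle = 210/360
A = (210/360) * pi * 16
A = 9.333333 * pi
A = 29.32
29.32 units^2


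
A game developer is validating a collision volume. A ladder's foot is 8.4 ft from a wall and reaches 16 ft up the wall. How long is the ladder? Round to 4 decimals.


Shape: right triangle
Legs a = 8.4 ft, b = 16 ft
Formula: c = sqrt(a^2 + b^2)
a^2 = 70.56, b^2 = 256
a^2 + b^2 = 326.56
c = sqrt(326.56)
c = 18.071
18.071 ft


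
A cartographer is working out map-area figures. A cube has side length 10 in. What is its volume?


Shape: cube
Side s = 10 in
Formula: V = s^3
V = 10 * 10 * 10
V = 100 * 10
V = 1000
1000 in^3


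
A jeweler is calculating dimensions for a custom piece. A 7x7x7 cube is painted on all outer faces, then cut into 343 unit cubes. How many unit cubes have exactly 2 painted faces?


Large cube: 7 x 7 x 7, cut into unit cubes.
n = 7, so n - 2 = 5
Cubes with 2 painted faces lie along the edges, excluding corners.
A cube has 12 edges; each contributes (n - 2) = 5 such cubes.
Count = 12 * 5 = 60
60 unit cubes


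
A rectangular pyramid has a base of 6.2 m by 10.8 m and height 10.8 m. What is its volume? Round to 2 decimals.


Shape: rectangular pyramid
Base: 6.2 m x 10.8 m, Height h = 10.8 m
Formula: V = (1/3) * base_area * h
base_area = 6.2 * 10.8 = 66.96
base_area * h = 66.96 * 10.8 = 723.168
V = 723.168 / 3
V = 241.06
241.06 m^3


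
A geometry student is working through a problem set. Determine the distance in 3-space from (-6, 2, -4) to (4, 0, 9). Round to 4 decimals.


3D distance between two points
P1 = (-6, 2, -4), P2 = (4, 0, 9)
Formula: d = sqrt((x2-x1)^2 + (y2-y1)^2 + (z2-z1)^2)
dx = 4 - -6 = 10
dy = 0 - 2 = -2
dz = 9 - -4 = 13
dx^2 + dy^2 + dz^2 = 100 + 4 + 169 = 273
d = sqrt(273)
d = 16.5227
16.5227 units


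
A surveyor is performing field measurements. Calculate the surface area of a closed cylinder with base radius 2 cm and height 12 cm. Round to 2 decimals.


Shape: closed cylinder
Radius r = 2 cm, Height h = 12 cm
Formula: SA = 2*pi*r^2 + 2*pi*r*h = 2*pi*r*(r + h)
r + h = 14
2 * r * (r + h) = 2 * 2 * 14 = 56
SA = 56 * pi
SA = 175.93
175.93 cm^2


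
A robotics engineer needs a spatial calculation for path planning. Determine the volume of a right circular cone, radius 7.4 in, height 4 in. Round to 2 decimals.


Shape: cone
Radius r = 7.4 in, Height h = 4 in
Formula: V = (1/3) * pi * r^2 * h
r^2 = 54.76
pi * r^2 * h = pi * 54.76 * 4 = 219.04 * pi
V = 219.04 * pi / 3
V = 229.38
229.38 in^3


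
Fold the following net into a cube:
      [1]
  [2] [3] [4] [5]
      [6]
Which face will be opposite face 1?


Net: cross layout. Take square 3 as the base (bottom).
Fold the four squares in the horizontal row up around 3: 2 -> left, 4 -> right, 5 wraps to the top.
Fold 1 and 6 up from 3: 1 -> back, 6 -> front.
Opposite pairs are therefore: (1, 6), (2, 4), (3, 5).
Face 1 is opposite face 6.
face 6


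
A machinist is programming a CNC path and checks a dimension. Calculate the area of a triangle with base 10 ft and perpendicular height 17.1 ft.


Shape: triangle
Base b = 10 ft, Height h = 17.1 ft
Formula: A = (1/2) * b * h
A = 0.5 * 10 * 17.1
A = 0.5 * 171
A = 85.5
85.5 ft^2


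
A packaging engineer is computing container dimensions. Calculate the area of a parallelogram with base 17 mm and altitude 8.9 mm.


Shape: parallelogram
Base b = 17 mm, Height h = 8.9 mm
Formula: A = b * h
A = 17 * 8.9
A = 151.3
151.3 mm^2


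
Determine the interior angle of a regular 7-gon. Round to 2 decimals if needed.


Shape: regular heptagon (7 sides)
Formula: interior angle = (n - 2) * 180 / n
(n - 2) = 5
(n - 2) * 180 = 900
angle = 900 / 7
angle = 128.57
128.57 degrees


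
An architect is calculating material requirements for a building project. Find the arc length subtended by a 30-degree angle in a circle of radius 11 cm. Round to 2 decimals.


Shape: circular arc
Radius r = 11 cm, Angle = 30 degrees
Formula: L = (angle/360) * 2 * pi * r
2 * pi * r = 22 * pi
L = (30/360) * 22 * pi
L = 1.833333 * pi
L = 5.76
5.76 cm


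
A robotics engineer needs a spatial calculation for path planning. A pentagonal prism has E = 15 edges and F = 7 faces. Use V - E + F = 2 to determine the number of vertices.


Polyhedron: pentagonal prism
Euler's formula for convex polyhedra: V - E + F = 2
Given: E = 15 edges and F = 7 faces
Solve for V:
V = 2 + E - F = 2 + 15 - 7 = 10
10 vertices


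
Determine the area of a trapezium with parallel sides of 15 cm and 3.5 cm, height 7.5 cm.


Shape: trapezoid
Parallel sides a = 15 cm, b = 3.5 cm; Height h = 7.5 cm
Formula: A = (a + b) * h / 2
a + b = 15 + 3.5 = 18.5
A = 18.5 * 7.5 / 2
A = 138.75 / 2
A = 69.375
69.375 cm^2


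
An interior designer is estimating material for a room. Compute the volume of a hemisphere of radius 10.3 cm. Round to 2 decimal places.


Shape: hemisphere (half of a sphere)
Radius r = 10.3 cm
Formula: V = (1/2) * (4/3) * pi * r^3 = (2/3) * pi * r^3
r^3 = 1092.727
(2/3) * 1092.727 = 728.484667
V = 728.484667 * pi
V = 2288.6
2288.6 cm^3


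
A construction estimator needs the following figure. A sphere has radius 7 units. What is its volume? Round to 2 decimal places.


Shape: sphere
Radius r = 7 units
Formula: V = (4/3) * pi * r^3
r^3 = 343
(4/3) * 343 = 457.333333
V = 457.333333 * pi
V = 1436.76
1436.76 units^3


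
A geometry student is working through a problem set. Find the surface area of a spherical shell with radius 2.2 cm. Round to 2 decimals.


Shape: sphere
Radius r = 2.2 cm
Formula: SA = 4 * pi * r^2
r^2 = 4.84
SA = 4 * pi * 4.84
SA = 19.36 * pi
SA = 60.82
60.82 cm^2


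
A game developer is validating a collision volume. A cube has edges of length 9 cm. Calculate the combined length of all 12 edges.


Shape: cube
Side s = 9 cm
A cube has 12 edges, all equal.
Formula: total edge length = 12 * s
Total = 12 * 9
Total = 108
108 cm


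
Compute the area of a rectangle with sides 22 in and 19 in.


Shape: rectangle
Length l = 22 in, Width w = 19 in
Formula: A = l * w
A = 22 * 19
A = 418
418 in^2


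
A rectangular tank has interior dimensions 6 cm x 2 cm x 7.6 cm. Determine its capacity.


Shape: rectangular prism
l = 6 cm, w = 2 cm, h = 7.6 cm
Formula: V = l * w * h
V = 6 * 2 * 7.6
V = 12 * 7.6
V = 91.2
91.2 cm^3


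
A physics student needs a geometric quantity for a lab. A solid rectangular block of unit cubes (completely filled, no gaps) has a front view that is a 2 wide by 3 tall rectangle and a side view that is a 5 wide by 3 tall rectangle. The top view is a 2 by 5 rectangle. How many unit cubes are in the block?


Orthographic views of a solid rectangular block:
Front view 2 x 3 -> length = 2, height = 3
Side view 5 x 3 -> width = 5, height = 3 (consistent)
Top view 2 x 5 -> confirms length = 2, width = 5
The block is 2 x 5 x 3.
Total unit cubes = 2 * 5 * 3 = 30
30 unit cubes


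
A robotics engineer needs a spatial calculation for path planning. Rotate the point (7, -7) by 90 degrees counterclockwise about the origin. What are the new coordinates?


Transformation: rotation about the origin
Original point: (7, -7)
Rule for 90 deg counterclockwise: (x, y) -> (-y, x)
Apply: (7, -7) -> (7, 7)
(7, 7)


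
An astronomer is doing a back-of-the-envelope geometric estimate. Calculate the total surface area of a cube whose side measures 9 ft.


Shape: cube
Side s = 9 ft
A cube has 6 square faces.
Formula: SA = 6 * s^2
s^2 = 81
SA = 6 * 81
SA = 486
486 ft^2


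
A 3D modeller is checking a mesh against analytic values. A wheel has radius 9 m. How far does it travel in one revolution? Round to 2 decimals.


Shape: circle
Radius r = 9 m
Formula: C = 2 * pi * r
C = 2 * pi * 9
C = 18 * pi
C = 56.55
56.55 m


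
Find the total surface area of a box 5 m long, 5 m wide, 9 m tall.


Shape: rectangular prism
l = 5 m, w = 5 m, h = 9 m
Formula: SA = 2(lw + lh + wh)
lw = 25, lh = 45, wh = 45
lw + lh + wh = 115
SA = 2 * 115
SA = 230
230 m^2


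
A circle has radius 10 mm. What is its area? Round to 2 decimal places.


Shape: circle
Radius r = 10 mm
Formula: A = pi * r^2
r^2 = 10^2 = 100
A = pi * 100
A = 314.16
314.16 mm^2


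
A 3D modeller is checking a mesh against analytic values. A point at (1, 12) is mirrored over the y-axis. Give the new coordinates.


Transformation: reflection
Original point: (1, 12)
Rule for reflection over the y-axis: (x, y) -> (-x, y)
Apply: (1, 12) -> (-1, 12)
(-1, 12)


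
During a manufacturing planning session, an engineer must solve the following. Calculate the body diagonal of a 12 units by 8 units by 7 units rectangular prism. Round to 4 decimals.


Shape: rectangular box (space diagonal)
l = 12 units, w = 8 units, h = 7 units
Visualize: the diagonal of the base, then a right triangle with that diagonal and the height.
Formula: d = sqrt(l^2 + w^2 + h^2)
l^2 + w^2 + h^2 = 144 + 64 + 49 = 257
d = sqrt(257)
d = 16.0312
16.0312 units


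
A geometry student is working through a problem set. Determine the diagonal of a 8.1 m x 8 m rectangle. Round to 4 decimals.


Shape: rectangle (diagonal via Pythagoras)
Sides: 8.1 m and 8 m
Formula: d = sqrt(l^2 + w^2)
l^2 = 65.61, w^2 = 64
l^2 + w^2 = 129.61
d = sqrt(129.61)
d = 11.3846
11.3846 m


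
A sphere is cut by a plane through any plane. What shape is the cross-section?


Solid: sphere
Cutting plane: through any plane
Visualize the intersection of the plane with the solid's surface.
The boundary of the cut region is a circle.
circle


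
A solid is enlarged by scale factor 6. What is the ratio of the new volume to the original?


Linear scale factor k = 6
Rule: under a linear scaling by k, volumes scale by k^3.
k^3 = 6 * 6 * 6
k^3 = 36 * 6
k^3 = 216
Volume scales by a factor of 216.
216 (dimensionless)


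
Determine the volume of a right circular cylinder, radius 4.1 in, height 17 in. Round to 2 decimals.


Shape: cylinder
Radius r = 4.1 in, Height h = 17 in
Formula: V = pi * r^2 * h
r^2 = 16.81
V = pi * 16.81 * 17
V = 285.77 * pi
V = 897.77
897.77 in^3
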